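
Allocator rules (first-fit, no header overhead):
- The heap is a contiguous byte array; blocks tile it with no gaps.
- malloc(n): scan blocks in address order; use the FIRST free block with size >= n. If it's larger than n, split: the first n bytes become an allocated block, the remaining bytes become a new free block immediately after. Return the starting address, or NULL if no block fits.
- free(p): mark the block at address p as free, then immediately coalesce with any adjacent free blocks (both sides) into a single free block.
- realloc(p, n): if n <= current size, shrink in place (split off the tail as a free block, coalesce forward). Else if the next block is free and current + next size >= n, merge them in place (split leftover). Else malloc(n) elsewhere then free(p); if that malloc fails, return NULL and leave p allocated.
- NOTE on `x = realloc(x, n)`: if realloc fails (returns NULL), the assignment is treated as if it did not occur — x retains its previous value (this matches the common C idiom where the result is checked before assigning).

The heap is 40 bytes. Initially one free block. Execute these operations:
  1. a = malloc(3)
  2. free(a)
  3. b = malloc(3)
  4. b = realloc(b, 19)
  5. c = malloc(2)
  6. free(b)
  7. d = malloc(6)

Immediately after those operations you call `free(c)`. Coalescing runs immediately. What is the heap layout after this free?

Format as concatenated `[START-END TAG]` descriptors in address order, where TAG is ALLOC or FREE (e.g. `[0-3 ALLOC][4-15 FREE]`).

Op 1: a = malloc(3) -> a = 0; heap: [0-2 ALLOC][3-39 FREE]
Op 2: free(a) -> (freed a); heap: [0-39 FREE]
Op 3: b = malloc(3) -> b = 0; heap: [0-2 ALLOC][3-39 FREE]
Op 4: b = realloc(b, 19) -> b = 0; heap: [0-18 ALLOC][19-39 FREE]
Op 5: c = malloc(2) -> c = 19; heap: [0-18 ALLOC][19-20 ALLOC][21-39 FREE]
Op 6: free(b) -> (freed b); heap: [0-18 FREE][19-20 ALLOC][21-39 FREE]
Op 7: d = malloc(6) -> d = 0; heap: [0-5 ALLOC][6-18 FREE][19-20 ALLOC][21-39 FREE]
free(c): c = 19 -> block [19-20 ALLOC]; mark free, coalesce with adjacent free neighbors -> [0-5 ALLOC][6-39 FREE]

Answer: [0-5 ALLOC][6-39 FREE]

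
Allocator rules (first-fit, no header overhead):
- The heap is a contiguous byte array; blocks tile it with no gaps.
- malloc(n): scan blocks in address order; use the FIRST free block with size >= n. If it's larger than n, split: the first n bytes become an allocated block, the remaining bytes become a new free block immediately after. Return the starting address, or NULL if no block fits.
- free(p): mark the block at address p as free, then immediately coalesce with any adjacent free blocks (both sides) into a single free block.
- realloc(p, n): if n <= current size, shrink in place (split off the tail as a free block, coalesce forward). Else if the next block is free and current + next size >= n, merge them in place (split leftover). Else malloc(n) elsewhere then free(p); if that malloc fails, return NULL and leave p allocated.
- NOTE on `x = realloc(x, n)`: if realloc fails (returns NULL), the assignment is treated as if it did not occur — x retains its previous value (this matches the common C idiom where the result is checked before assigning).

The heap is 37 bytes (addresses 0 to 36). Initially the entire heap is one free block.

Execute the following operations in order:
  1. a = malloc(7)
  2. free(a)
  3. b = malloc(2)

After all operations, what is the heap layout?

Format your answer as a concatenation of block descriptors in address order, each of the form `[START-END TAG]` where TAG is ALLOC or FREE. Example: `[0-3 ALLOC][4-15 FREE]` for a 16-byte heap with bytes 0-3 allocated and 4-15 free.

Op 1: a = malloc(7) -> a = 0; heap: [0-6 ALLOC][7-36 FREE]
Op 2: free(a) -> (freed a); heap: [0-36 FREE]
Op 3: b = malloc(2) -> b = 0; heap: [0-1 ALLOC][2-36 FREE]

Answer: [0-1 ALLOC][2-36 FREE]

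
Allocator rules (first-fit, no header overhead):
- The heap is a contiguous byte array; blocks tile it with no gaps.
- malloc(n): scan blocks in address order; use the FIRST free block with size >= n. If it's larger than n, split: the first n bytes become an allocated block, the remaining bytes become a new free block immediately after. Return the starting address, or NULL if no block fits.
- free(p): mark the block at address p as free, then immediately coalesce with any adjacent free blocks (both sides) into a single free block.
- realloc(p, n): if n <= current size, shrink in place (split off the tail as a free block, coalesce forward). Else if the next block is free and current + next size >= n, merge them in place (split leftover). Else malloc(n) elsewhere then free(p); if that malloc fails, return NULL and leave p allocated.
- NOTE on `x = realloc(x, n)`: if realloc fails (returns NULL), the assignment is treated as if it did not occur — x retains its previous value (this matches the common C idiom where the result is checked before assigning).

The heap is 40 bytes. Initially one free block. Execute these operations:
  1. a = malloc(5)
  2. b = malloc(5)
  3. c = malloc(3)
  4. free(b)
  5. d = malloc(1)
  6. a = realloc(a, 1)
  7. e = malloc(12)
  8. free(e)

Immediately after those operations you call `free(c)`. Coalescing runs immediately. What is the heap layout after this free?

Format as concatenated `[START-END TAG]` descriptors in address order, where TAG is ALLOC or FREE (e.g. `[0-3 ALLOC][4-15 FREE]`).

Op 1: a = malloc(5) -> a = 0; heap: [0-4 ALLOC][5-39 FREE]
Op 2: b = malloc(5) -> b = 5; heap: [0-4 ALLOC][5-9 ALLOC][10-39 FREE]
Op 3: c = malloc(3) -> c = 10; heap: [0-4 ALLOC][5-9 ALLOC][10-12 ALLOC][13-39 FREE]
Op 4: free(b) -> (freed b); heap: [0-4 ALLOC][5-9 FREE][10-12 ALLOC][13-39 FREE]
Op 5: d = malloc(1) -> d = 5; heap: [0-4 ALLOC][5-5 ALLOC][6-9 FREE][10-12 ALLOC][13-39 FREE]
Op 6: a = realloc(a, 1) -> a = 0; heap: [0-0 ALLOC][1-4 FREE][5-5 ALLOC][6-9 FREE][10-12 ALLOC][13-39 FREE]
Op 7: e = malloc(12) -> e = 13; heap: [0-0 ALLOC][1-4 FREE][5-5 ALLOC][6-9 FREE][10-12 ALLOC][13-24 ALLOC][25-39 FREE]
Op 8: free(e) -> (freed e); heap: [0-0 ALLOC][1-4 FREE][5-5 ALLOC][6-9 FREE][10-12 ALLOC][13-39 FREE]
free(c): c = 10 -> block [10-12 ALLOC]; mark free, coalesce with adjacent free neighbors -> [0-0 ALLOC][1-4 FREE][5-5 ALLOC][6-39 FREE]

Answer: [0-0 ALLOC][1-4 FREE][5-5 ALLOC][6-39 FREE]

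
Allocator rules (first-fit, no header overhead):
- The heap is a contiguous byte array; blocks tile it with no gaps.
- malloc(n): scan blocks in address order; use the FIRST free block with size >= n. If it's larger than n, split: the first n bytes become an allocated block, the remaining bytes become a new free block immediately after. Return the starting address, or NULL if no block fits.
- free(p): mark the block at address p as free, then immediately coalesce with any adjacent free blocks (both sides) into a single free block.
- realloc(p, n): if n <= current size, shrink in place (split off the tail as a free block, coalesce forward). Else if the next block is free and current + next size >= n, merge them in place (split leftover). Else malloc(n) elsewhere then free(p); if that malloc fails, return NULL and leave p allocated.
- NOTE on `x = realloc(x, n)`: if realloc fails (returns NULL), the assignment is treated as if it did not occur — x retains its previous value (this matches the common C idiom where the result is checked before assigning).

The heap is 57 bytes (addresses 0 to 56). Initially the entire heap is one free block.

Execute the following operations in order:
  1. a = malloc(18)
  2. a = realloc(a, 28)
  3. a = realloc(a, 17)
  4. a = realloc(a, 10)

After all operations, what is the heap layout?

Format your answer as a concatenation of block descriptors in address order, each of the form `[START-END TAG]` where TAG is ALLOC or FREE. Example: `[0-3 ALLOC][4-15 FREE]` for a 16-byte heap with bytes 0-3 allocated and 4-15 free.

Answer: [0-9 ALLOC][10-56 FREE]

Derivation:
Op 1: a = malloc(18) -> a = 0; heap: [0-17 ALLOC][18-56 FREE]
Op 2: a = realloc(a, 28) -> a = 0; heap: [0-27 ALLOC][28-56 FREE]
Op 3: a = realloc(a, 17) -> a = 0; heap: [0-16 ALLOC][17-56 FREE]
Op 4: a = realloc(a, 10) -> a = 0; heap: [0-9 ALLOC][10-56 FREE]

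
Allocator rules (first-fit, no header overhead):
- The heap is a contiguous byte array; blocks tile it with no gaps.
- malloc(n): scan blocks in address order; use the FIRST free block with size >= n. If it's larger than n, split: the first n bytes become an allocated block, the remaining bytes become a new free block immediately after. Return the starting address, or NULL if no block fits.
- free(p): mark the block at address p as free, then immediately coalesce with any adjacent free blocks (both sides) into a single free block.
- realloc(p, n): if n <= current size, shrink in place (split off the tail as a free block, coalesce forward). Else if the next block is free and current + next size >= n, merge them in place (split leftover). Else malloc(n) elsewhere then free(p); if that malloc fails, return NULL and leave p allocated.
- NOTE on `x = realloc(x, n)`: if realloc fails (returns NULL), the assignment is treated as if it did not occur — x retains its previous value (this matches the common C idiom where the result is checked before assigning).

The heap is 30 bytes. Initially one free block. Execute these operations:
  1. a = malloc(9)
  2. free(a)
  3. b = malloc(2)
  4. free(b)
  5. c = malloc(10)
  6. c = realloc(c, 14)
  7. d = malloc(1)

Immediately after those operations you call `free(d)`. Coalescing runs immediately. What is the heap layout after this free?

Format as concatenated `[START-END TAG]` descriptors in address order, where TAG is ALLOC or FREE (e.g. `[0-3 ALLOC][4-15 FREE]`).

Answer: [0-13 ALLOC][14-29 FREE]

Derivation:
Op 1: a = malloc(9) -> a = 0; heap: [0-8 ALLOC][9-29 FREE]
Op 2: free(a) -> (freed a); heap: [0-29 FREE]
Op 3: b = malloc(2) -> b = 0; heap: [0-1 ALLOC][2-29 FREE]
Op 4: free(b) -> (freed b); heap: [0-29 FREE]
Op 5: c = malloc(10) -> c = 0; heap: [0-9 ALLOC][10-29 FREE]
Op 6: c = realloc(c, 14) -> c = 0; heap: [0-13 ALLOC][14-29 FREE]
Op 7: d = malloc(1) -> d = 14; heap: [0-13 ALLOC][14-14 ALLOC][15-29 FREE]
free(d): d = 14 -> block [14-14 ALLOC]; mark free, coalesce with adjacent free neighbors -> [0-13 ALLOC][14-29 FREE]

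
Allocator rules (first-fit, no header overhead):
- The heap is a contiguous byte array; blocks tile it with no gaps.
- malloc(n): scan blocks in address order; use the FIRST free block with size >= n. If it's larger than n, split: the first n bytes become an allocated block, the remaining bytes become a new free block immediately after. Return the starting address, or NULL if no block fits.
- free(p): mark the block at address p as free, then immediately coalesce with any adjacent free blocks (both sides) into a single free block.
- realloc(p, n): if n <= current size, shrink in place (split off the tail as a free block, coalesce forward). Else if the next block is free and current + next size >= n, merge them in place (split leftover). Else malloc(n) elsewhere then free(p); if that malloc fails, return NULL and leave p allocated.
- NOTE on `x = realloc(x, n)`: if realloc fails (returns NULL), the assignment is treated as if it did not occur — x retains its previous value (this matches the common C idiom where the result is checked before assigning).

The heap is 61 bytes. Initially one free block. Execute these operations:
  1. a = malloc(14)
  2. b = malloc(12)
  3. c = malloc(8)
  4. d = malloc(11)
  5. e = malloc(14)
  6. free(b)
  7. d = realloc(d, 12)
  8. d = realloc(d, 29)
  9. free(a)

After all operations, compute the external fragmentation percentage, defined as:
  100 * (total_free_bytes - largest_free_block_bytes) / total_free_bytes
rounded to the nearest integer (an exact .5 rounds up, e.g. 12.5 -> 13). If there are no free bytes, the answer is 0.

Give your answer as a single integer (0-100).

Op 1: a = malloc(14) -> a = 0; heap: [0-13 ALLOC][14-60 FREE]
Op 2: b = malloc(12) -> b = 14; heap: [0-13 ALLOC][14-25 ALLOC][26-60 FREE]
Op 3: c = malloc(8) -> c = 26; heap: [0-13 ALLOC][14-25 ALLOC][26-33 ALLOC][34-60 FREE]
Op 4: d = malloc(11) -> d = 34; heap: [0-13 ALLOC][14-25 ALLOC][26-33 ALLOC][34-44 ALLOC][45-60 FREE]
Op 5: e = malloc(14) -> e = 45; heap: [0-13 ALLOC][14-25 ALLOC][26-33 ALLOC][34-44 ALLOC][45-58 ALLOC][59-60 FREE]
Op 6: free(b) -> (freed b); heap: [0-13 ALLOC][14-25 FREE][26-33 ALLOC][34-44 ALLOC][45-58 ALLOC][59-60 FREE]
Op 7: d = realloc(d, 12) -> d = 14; heap: [0-13 ALLOC][14-25 ALLOC][26-33 ALLOC][34-44 FREE][45-58 ALLOC][59-60 FREE]
Op 8: d = realloc(d, 29) -> NULL (d unchanged); heap: [0-13 ALLOC][14-25 ALLOC][26-33 ALLOC][34-44 FREE][45-58 ALLOC][59-60 FREE]
Op 9: free(a) -> (freed a); heap: [0-13 FREE][14-25 ALLOC][26-33 ALLOC][34-44 FREE][45-58 ALLOC][59-60 FREE]
Free blocks: [14 11 2] total_free=27 largest=14 -> 100*(27-14)/27 = 1300/27 ≈ 48.148 -> rounds to 48

Answer: 48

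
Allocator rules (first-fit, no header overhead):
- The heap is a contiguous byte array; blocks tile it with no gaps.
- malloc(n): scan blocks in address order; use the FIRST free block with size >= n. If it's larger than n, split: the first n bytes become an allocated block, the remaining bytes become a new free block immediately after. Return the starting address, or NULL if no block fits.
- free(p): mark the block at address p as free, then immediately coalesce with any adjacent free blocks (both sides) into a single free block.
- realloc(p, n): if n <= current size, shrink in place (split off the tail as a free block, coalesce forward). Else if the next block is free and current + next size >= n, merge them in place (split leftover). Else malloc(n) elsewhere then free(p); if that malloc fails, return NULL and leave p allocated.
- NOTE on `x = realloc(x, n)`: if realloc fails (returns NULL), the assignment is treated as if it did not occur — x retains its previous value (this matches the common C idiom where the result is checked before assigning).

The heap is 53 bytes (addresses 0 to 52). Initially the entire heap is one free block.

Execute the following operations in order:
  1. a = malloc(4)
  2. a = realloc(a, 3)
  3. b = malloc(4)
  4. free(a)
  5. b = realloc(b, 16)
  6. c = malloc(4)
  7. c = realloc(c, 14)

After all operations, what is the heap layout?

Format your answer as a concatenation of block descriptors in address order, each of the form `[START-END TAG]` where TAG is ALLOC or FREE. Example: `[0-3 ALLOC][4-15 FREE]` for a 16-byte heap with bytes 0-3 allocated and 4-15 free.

Answer: [0-2 FREE][3-18 ALLOC][19-32 ALLOC][33-52 FREE]

Derivation:
Op 1: a = malloc(4) -> a = 0; heap: [0-3 ALLOC][4-52 FREE]
Op 2: a = realloc(a, 3) -> a = 0; heap: [0-2 ALLOC][3-52 FREE]
Op 3: b = malloc(4) -> b = 3; heap: [0-2 ALLOC][3-6 ALLOC][7-52 FREE]
Op 4: free(a) -> (freed a); heap: [0-2 FREE][3-6 ALLOC][7-52 FREE]
Op 5: b = realloc(b, 16) -> b = 3; heap: [0-2 FREE][3-18 ALLOC][19-52 FREE]
Op 6: c = malloc(4) -> c = 19; heap: [0-2 FREE][3-18 ALLOC][19-22 ALLOC][23-52 FREE]
Op 7: c = realloc(c, 14) -> c = 19; heap: [0-2 FREE][3-18 ALLOC][19-32 ALLOC][33-52 FREE]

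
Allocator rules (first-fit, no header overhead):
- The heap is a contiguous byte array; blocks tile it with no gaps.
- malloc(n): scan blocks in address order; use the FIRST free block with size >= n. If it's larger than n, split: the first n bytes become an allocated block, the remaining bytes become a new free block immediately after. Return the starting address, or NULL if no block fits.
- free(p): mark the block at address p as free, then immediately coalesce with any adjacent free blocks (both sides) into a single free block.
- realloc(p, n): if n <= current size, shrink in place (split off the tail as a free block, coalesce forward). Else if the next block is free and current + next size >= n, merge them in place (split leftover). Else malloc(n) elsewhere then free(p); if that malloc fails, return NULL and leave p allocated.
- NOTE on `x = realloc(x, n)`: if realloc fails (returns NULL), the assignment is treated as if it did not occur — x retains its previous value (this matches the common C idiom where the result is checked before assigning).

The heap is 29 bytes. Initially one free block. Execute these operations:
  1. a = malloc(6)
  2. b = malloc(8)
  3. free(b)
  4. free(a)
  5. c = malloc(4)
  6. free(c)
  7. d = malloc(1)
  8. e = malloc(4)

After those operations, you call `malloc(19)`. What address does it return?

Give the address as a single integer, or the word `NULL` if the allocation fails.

Answer: 5

Derivation:
Op 1: a = malloc(6) -> a = 0; heap: [0-5 ALLOC][6-28 FREE]
Op 2: b = malloc(8) -> b = 6; heap: [0-5 ALLOC][6-13 ALLOC][14-28 FREE]
Op 3: free(b) -> (freed b); heap: [0-5 ALLOC][6-28 FREE]
Op 4: free(a) -> (freed a); heap: [0-28 FREE]
Op 5: c = malloc(4) -> c = 0; heap: [0-3 ALLOC][4-28 FREE]
Op 6: free(c) -> (freed c); heap: [0-28 FREE]
Op 7: d = malloc(1) -> d = 0; heap: [0-0 ALLOC][1-28 FREE]
Op 8: e = malloc(4) -> e = 1; heap: [0-0 ALLOC][1-4 ALLOC][5-28 FREE]
malloc(19): first-fit scan over [0-0 ALLOC][1-4 ALLOC][5-28 FREE] -> 5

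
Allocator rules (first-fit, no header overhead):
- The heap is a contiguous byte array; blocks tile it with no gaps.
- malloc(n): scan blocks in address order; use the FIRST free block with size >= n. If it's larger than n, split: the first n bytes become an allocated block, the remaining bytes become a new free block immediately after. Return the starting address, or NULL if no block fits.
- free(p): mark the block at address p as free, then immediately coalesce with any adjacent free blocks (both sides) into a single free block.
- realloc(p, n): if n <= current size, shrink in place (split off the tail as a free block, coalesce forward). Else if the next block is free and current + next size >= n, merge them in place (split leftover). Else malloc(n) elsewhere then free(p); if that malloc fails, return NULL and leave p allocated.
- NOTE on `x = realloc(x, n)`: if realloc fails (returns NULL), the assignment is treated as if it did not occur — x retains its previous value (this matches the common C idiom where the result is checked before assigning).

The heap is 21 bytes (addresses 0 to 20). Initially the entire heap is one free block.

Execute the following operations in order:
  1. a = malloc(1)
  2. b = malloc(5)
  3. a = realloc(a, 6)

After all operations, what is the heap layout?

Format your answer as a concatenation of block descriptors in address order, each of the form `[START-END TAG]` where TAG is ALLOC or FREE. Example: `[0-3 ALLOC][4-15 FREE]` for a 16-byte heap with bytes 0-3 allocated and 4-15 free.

Answer: [0-0 FREE][1-5 ALLOC][6-11 ALLOC][12-20 FREE]

Derivation:
Op 1: a = malloc(1) -> a = 0; heap: [0-0 ALLOC][1-20 FREE]
Op 2: b = malloc(5) -> b = 1; heap: [0-0 ALLOC][1-5 ALLOC][6-20 FREE]
Op 3: a = realloc(a, 6) -> a = 6; heap: [0-0 FREE][1-5 ALLOC][6-11 ALLOC][12-20 FREE]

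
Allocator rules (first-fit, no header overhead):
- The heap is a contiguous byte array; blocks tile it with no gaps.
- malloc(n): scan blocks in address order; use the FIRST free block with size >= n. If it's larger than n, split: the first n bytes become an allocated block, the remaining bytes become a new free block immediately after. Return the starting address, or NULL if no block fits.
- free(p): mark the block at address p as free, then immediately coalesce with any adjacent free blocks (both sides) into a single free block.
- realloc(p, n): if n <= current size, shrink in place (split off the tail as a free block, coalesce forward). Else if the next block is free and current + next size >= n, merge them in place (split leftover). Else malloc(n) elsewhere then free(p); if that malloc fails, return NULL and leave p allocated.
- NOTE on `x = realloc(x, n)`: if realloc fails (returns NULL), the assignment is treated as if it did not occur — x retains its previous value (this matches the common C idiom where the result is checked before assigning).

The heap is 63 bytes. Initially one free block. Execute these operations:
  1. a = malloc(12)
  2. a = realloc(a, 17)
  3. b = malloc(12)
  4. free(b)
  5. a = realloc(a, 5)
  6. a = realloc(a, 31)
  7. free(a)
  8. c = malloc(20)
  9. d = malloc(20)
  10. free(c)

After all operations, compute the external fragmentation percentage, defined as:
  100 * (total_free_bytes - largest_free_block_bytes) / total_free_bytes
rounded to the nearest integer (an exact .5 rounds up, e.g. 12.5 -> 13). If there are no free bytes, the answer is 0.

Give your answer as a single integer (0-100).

Op 1: a = malloc(12) -> a = 0; heap: [0-11 ALLOC][12-62 FREE]
Op 2: a = realloc(a, 17) -> a = 0; heap: [0-16 ALLOC][17-62 FREE]
Op 3: b = malloc(12) -> b = 17; heap: [0-16 ALLOC][17-28 ALLOC][29-62 FREE]
Op 4: free(b) -> (freed b); heap: [0-16 ALLOC][17-62 FREE]
Op 5: a = realloc(a, 5) -> a = 0; heap: [0-4 ALLOC][5-62 FREE]
Op 6: a = realloc(a, 31) -> a = 0; heap: [0-30 ALLOC][31-62 FREE]
Op 7: free(a) -> (freed a); heap: [0-62 FREE]
Op 8: c = malloc(20) -> c = 0; heap: [0-19 ALLOC][20-62 FREE]
Op 9: d = malloc(20) -> d = 20; heap: [0-19 ALLOC][20-39 ALLOC][40-62 FREE]
Op 10: free(c) -> (freed c); heap: [0-19 FREE][20-39 ALLOC][40-62 FREE]
Free blocks: [20 23] total_free=43 largest=23 -> 100*(43-23)/43 = 2000/43 ≈ 46.512 -> rounds to 47

Answer: 47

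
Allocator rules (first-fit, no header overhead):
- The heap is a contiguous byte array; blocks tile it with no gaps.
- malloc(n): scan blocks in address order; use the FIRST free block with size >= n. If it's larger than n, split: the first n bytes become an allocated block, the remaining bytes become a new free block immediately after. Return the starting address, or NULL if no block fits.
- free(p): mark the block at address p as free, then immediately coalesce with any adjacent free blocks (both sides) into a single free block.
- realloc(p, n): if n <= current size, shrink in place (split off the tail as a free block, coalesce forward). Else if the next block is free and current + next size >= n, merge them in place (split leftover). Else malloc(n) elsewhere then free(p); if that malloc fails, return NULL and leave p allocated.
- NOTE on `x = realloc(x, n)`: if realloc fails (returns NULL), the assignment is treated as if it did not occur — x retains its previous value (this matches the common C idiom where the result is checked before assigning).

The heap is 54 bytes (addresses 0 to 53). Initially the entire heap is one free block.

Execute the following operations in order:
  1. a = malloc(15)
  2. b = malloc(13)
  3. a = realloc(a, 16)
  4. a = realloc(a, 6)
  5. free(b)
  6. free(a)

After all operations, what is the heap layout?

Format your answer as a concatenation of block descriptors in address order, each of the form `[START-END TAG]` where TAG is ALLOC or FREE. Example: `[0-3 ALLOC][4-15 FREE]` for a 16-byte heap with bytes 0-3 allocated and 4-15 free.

Answer: [0-53 FREE]

Derivation:
Op 1: a = malloc(15) -> a = 0; heap: [0-14 ALLOC][15-53 FREE]
Op 2: b = malloc(13) -> b = 15; heap: [0-14 ALLOC][15-27 ALLOC][28-53 FREE]
Op 3: a = realloc(a, 16) -> a = 28; heap: [0-14 FREE][15-27 ALLOC][28-43 ALLOC][44-53 FREE]
Op 4: a = realloc(a, 6) -> a = 28; heap: [0-14 FREE][15-27 ALLOC][28-33 ALLOC][34-53 FREE]
Op 5: free(b) -> (freed b); heap: [0-27 FREE][28-33 ALLOC][34-53 FREE]
Op 6: free(a) -> (freed a); heap: [0-53 FREE]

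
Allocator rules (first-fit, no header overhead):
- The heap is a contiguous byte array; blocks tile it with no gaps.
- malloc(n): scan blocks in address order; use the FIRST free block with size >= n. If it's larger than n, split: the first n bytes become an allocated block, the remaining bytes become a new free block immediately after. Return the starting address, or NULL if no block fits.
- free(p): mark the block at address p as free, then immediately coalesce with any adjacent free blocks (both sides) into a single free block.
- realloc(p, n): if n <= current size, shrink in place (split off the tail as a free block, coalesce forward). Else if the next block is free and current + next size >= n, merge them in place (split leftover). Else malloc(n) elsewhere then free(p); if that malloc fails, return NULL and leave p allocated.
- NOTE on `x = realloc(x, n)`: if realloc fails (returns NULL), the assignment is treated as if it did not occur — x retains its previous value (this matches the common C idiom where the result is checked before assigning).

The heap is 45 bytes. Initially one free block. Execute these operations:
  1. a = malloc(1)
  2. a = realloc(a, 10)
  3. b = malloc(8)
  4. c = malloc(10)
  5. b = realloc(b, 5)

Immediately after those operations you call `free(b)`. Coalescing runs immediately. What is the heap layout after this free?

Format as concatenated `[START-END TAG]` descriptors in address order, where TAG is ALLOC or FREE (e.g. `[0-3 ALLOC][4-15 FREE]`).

Op 1: a = malloc(1) -> a = 0; heap: [0-0 ALLOC][1-44 FREE]
Op 2: a = realloc(a, 10) -> a = 0; heap: [0-9 ALLOC][10-44 FREE]
Op 3: b = malloc(8) -> b = 10; heap: [0-9 ALLOC][10-17 ALLOC][18-44 FREE]
Op 4: c = malloc(10) -> c = 18; heap: [0-9 ALLOC][10-17 ALLOC][18-27 ALLOC][28-44 FREE]
Op 5: b = realloc(b, 5) -> b = 10; heap: [0-9 ALLOC][10-14 ALLOC][15-17 FREE][18-27 ALLOC][28-44 FREE]
free(b): b = 10 -> block [10-14 ALLOC]; mark free, coalesce with adjacent free neighbors -> [0-9 ALLOC][10-17 FREE][18-27 ALLOC][28-44 FREE]

Answer: [0-9 ALLOC][10-17 FREE][18-27 ALLOC][28-44 FREE]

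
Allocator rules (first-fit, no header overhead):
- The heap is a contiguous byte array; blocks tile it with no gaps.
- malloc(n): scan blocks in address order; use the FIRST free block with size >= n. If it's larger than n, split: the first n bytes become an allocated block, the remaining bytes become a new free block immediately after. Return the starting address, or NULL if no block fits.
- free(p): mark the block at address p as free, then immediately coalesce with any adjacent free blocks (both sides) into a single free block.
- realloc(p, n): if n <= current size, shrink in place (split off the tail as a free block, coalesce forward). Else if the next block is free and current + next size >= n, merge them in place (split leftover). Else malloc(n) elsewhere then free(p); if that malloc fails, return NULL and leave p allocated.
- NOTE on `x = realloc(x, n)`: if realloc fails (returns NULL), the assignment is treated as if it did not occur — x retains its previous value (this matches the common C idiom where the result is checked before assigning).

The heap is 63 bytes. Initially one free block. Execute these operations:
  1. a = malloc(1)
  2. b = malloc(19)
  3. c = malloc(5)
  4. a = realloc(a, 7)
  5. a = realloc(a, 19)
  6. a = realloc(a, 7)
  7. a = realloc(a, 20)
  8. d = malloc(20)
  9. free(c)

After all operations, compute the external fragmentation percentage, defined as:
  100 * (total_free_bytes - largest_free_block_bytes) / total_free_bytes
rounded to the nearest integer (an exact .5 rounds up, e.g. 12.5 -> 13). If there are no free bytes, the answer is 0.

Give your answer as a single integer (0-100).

Op 1: a = malloc(1) -> a = 0; heap: [0-0 ALLOC][1-62 FREE]
Op 2: b = malloc(19) -> b = 1; heap: [0-0 ALLOC][1-19 ALLOC][20-62 FREE]
Op 3: c = malloc(5) -> c = 20; heap: [0-0 ALLOC][1-19 ALLOC][20-24 ALLOC][25-62 FREE]
Op 4: a = realloc(a, 7) -> a = 25; heap: [0-0 FREE][1-19 ALLOC][20-24 ALLOC][25-31 ALLOC][32-62 FREE]
Op 5: a = realloc(a, 19) -> a = 25; heap: [0-0 FREE][1-19 ALLOC][20-24 ALLOC][25-43 ALLOC][44-62 FREE]
Op 6: a = realloc(a, 7) -> a = 25; heap: [0-0 FREE][1-19 ALLOC][20-24 ALLOC][25-31 ALLOC][32-62 FREE]
Op 7: a = realloc(a, 20) -> a = 25; heap: [0-0 FREE][1-19 ALLOC][20-24 ALLOC][25-44 ALLOC][45-62 FREE]
Op 8: d = malloc(20) -> d = NULL; heap: [0-0 FREE][1-19 ALLOC][20-24 ALLOC][25-44 ALLOC][45-62 FREE]
Op 9: free(c) -> (freed c); heap: [0-0 FREE][1-19 ALLOC][20-24 FREE][25-44 ALLOC][45-62 FREE]
Free blocks: [1 5 18] total_free=24 largest=18 -> 100*(24-18)/24 = 600/24 = 25

Answer: 25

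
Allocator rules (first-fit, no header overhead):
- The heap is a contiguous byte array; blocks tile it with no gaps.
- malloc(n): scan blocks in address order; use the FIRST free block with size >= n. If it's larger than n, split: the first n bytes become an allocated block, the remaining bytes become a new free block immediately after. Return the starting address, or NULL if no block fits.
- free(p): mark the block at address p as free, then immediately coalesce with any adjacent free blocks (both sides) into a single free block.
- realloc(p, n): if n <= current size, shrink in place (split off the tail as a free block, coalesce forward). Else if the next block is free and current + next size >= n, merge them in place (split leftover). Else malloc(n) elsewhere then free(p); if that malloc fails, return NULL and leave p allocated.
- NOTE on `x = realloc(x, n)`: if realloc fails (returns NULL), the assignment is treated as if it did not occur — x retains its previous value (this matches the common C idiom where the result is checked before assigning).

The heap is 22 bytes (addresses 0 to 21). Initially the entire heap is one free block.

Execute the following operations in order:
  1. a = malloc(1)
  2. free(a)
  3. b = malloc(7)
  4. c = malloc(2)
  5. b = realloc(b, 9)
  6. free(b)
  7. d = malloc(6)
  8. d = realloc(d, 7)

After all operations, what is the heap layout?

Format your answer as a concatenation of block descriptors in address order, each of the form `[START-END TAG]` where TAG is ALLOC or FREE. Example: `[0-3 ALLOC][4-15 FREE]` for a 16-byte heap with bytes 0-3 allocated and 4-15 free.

Answer: [0-6 ALLOC][7-8 ALLOC][9-21 FREE]

Derivation:
Op 1: a = malloc(1) -> a = 0; heap: [0-0 ALLOC][1-21 FREE]
Op 2: free(a) -> (freed a); heap: [0-21 FREE]
Op 3: b = malloc(7) -> b = 0; heap: [0-6 ALLOC][7-21 FREE]
Op 4: c = malloc(2) -> c = 7; heap: [0-6 ALLOC][7-8 ALLOC][9-21 FREE]
Op 5: b = realloc(b, 9) -> b = 9; heap: [0-6 FREE][7-8 ALLOC][9-17 ALLOC][18-21 FREE]
Op 6: free(b) -> (freed b); heap: [0-6 FREE][7-8 ALLOC][9-21 FREE]
Op 7: d = malloc(6) -> d = 0; heap: [0-5 ALLOC][6-6 FREE][7-8 ALLOC][9-21 FREE]
Op 8: d = realloc(d, 7) -> d = 0; heap: [0-6 ALLOC][7-8 ALLOC][9-21 FREE]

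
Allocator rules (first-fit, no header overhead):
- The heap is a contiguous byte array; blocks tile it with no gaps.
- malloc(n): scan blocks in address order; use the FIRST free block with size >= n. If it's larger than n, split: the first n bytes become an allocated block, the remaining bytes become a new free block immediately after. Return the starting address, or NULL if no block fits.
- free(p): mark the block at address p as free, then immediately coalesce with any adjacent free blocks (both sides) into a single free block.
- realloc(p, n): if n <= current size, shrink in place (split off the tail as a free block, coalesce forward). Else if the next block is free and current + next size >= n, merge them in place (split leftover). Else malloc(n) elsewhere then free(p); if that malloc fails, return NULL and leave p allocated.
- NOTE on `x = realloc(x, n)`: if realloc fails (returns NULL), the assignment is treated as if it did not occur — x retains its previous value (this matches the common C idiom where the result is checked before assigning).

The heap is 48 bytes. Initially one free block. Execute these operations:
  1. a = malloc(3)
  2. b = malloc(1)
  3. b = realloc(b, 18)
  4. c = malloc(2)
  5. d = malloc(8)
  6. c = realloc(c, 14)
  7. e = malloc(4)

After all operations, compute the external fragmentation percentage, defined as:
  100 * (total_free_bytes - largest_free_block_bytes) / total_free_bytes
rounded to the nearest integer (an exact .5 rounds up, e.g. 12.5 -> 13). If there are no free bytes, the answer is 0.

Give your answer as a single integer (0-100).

Op 1: a = malloc(3) -> a = 0; heap: [0-2 ALLOC][3-47 FREE]
Op 2: b = malloc(1) -> b = 3; heap: [0-2 ALLOC][3-3 ALLOC][4-47 FREE]
Op 3: b = realloc(b, 18) -> b = 3; heap: [0-2 ALLOC][3-20 ALLOC][21-47 FREE]
Op 4: c = malloc(2) -> c = 21; heap: [0-2 ALLOC][3-20 ALLOC][21-22 ALLOC][23-47 FREE]
Op 5: d = malloc(8) -> d = 23; heap: [0-2 ALLOC][3-20 ALLOC][21-22 ALLOC][23-30 ALLOC][31-47 FREE]
Op 6: c = realloc(c, 14) -> c = 31; heap: [0-2 ALLOC][3-20 ALLOC][21-22 FREE][23-30 ALLOC][31-44 ALLOC][45-47 FREE]
Op 7: e = malloc(4) -> e = NULL; heap: [0-2 ALLOC][3-20 ALLOC][21-22 FREE][23-30 ALLOC][31-44 ALLOC][45-47 FREE]
Free blocks: [2 3] total_free=5 largest=3 -> 100*(5-3)/5 = 200/5 = 40

Answer: 40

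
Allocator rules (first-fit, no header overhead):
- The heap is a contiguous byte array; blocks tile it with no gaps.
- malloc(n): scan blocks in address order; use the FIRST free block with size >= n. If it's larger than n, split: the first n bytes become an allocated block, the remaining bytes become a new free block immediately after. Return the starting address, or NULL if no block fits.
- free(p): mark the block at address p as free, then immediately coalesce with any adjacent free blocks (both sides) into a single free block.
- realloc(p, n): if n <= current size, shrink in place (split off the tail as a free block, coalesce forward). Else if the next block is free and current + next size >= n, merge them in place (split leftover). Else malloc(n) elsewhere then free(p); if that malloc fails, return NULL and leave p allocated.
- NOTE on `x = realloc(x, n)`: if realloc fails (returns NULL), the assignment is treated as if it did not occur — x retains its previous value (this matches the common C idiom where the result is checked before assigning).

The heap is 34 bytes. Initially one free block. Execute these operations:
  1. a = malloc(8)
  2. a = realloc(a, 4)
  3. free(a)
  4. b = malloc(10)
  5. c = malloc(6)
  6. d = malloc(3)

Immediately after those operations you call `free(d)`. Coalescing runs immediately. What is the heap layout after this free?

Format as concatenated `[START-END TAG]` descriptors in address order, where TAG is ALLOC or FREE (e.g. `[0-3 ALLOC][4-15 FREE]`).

Op 1: a = malloc(8) -> a = 0; heap: [0-7 ALLOC][8-33 FREE]
Op 2: a = realloc(a, 4) -> a = 0; heap: [0-3 ALLOC][4-33 FREE]
Op 3: free(a) -> (freed a); heap: [0-33 FREE]
Op 4: b = malloc(10) -> b = 0; heap: [0-9 ALLOC][10-33 FREE]
Op 5: c = malloc(6) -> c = 10; heap: [0-9 ALLOC][10-15 ALLOC][16-33 FREE]
Op 6: d = malloc(3) -> d = 16; heap: [0-9 ALLOC][10-15 ALLOC][16-18 ALLOC][19-33 FREE]
free(d): d = 16 -> block [16-18 ALLOC]; mark free, coalesce with adjacent free neighbors -> [0-9 ALLOC][10-15 ALLOC][16-33 FREE]

Answer: [0-9 ALLOC][10-15 ALLOC][16-33 FREE]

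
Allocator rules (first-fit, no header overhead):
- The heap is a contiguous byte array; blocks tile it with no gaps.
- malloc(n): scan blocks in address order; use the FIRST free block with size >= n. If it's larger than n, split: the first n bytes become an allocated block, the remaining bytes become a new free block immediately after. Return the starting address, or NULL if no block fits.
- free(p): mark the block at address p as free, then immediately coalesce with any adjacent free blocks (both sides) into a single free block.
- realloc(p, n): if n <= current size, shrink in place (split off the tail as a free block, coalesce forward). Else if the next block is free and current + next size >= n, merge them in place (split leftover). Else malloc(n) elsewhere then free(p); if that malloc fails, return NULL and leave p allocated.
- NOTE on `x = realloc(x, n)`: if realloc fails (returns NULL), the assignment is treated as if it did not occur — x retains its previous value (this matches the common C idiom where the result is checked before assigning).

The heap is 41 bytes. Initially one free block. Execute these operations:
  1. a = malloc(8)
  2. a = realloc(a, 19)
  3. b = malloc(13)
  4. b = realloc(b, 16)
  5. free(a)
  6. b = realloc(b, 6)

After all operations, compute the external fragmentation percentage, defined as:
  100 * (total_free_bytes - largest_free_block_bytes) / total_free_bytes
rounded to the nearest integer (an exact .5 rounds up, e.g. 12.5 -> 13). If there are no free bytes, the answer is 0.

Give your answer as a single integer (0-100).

Answer: 46

Derivation:
Op 1: a = malloc(8) -> a = 0; heap: [0-7 ALLOC][8-40 FREE]
Op 2: a = realloc(a, 19) -> a = 0; heap: [0-18 ALLOC][19-40 FREE]
Op 3: b = malloc(13) -> b = 19; heap: [0-18 ALLOC][19-31 ALLOC][32-40 FREE]
Op 4: b = realloc(b, 16) -> b = 19; heap: [0-18 ALLOC][19-34 ALLOC][35-40 FREE]
Op 5: free(a) -> (freed a); heap: [0-18 FREE][19-34 ALLOC][35-40 FREE]
Op 6: b = realloc(b, 6) -> b = 19; heap: [0-18 FREE][19-24 ALLOC][25-40 FREE]
Free blocks: [19 16] total_free=35 largest=19 -> 100*(35-19)/35 = 1600/35 ≈ 45.714 -> rounds to 46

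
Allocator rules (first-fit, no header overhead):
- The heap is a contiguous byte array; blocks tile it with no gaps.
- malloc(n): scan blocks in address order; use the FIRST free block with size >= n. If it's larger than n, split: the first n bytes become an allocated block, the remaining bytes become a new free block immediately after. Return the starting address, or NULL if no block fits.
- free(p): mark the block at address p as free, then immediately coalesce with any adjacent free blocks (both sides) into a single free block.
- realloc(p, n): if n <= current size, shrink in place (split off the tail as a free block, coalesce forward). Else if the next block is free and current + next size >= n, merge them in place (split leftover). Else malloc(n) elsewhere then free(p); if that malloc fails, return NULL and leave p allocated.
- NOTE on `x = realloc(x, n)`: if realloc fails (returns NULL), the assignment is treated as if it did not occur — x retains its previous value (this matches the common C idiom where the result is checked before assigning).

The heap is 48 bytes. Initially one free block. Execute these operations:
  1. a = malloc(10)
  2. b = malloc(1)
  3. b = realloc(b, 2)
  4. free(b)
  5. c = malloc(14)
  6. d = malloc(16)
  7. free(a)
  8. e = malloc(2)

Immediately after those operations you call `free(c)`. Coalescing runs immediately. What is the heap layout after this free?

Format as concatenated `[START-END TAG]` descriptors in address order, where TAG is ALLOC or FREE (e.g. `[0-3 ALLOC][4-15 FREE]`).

Answer: [0-1 ALLOC][2-23 FREE][24-39 ALLOC][40-47 FREE]

Derivation:
Op 1: a = malloc(10) -> a = 0; heap: [0-9 ALLOC][10-47 FREE]
Op 2: b = malloc(1) -> b = 10; heap: [0-9 ALLOC][10-10 ALLOC][11-47 FREE]
Op 3: b = realloc(b, 2) -> b = 10; heap: [0-9 ALLOC][10-11 ALLOC][12-47 FREE]
Op 4: free(b) -> (freed b); heap: [0-9 ALLOC][10-47 FREE]
Op 5: c = malloc(14) -> c = 10; heap: [0-9 ALLOC][10-23 ALLOC][24-47 FREE]
Op 6: d = malloc(16) -> d = 24; heap: [0-9 ALLOC][10-23 ALLOC][24-39 ALLOC][40-47 FREE]
Op 7: free(a) -> (freed a); heap: [0-9 FREE][10-23 ALLOC][24-39 ALLOC][40-47 FREE]
Op 8: e = malloc(2) -> e = 0; heap: [0-1 ALLOC][2-9 FREE][10-23 ALLOC][24-39 ALLOC][40-47 FREE]
free(c): c = 10 -> block [10-23 ALLOC]; mark free, coalesce with adjacent free neighbors -> [0-1 ALLOC][2-23 FREE][24-39 ALLOC][40-47 FREE]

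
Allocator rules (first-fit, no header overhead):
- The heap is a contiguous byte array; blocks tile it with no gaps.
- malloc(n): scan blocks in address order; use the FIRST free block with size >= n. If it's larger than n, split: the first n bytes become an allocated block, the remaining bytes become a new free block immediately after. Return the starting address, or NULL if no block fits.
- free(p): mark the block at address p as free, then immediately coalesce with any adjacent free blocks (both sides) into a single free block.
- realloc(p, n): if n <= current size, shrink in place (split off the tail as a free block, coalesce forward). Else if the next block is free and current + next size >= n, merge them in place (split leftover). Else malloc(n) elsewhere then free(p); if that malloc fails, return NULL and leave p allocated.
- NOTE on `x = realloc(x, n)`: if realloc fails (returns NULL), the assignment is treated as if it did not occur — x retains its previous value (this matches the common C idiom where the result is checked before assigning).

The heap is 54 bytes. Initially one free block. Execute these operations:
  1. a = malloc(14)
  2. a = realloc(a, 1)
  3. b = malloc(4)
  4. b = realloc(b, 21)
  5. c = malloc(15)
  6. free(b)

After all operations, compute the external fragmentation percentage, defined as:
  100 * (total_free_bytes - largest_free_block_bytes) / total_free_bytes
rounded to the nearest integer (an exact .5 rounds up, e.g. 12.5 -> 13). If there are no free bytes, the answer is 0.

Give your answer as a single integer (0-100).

Answer: 45

Derivation:
Op 1: a = malloc(14) -> a = 0; heap: [0-13 ALLOC][14-53 FREE]
Op 2: a = realloc(a, 1) -> a = 0; heap: [0-0 ALLOC][1-53 FREE]
Op 3: b = malloc(4) -> b = 1; heap: [0-0 ALLOC][1-4 ALLOC][5-53 FREE]
Op 4: b = realloc(b, 21) -> b = 1; heap: [0-0 ALLOC][1-21 ALLOC][22-53 FREE]
Op 5: c = malloc(15) -> c = 22; heap: [0-0 ALLOC][1-21 ALLOC][22-36 ALLOC][37-53 FREE]
Op 6: free(b) -> (freed b); heap: [0-0 ALLOC][1-21 FREE][22-36 ALLOC][37-53 FREE]
Free blocks: [21 17] total_free=38 largest=21 -> 100*(38-21)/38 = 1700/38 ≈ 44.737 -> rounds to 45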